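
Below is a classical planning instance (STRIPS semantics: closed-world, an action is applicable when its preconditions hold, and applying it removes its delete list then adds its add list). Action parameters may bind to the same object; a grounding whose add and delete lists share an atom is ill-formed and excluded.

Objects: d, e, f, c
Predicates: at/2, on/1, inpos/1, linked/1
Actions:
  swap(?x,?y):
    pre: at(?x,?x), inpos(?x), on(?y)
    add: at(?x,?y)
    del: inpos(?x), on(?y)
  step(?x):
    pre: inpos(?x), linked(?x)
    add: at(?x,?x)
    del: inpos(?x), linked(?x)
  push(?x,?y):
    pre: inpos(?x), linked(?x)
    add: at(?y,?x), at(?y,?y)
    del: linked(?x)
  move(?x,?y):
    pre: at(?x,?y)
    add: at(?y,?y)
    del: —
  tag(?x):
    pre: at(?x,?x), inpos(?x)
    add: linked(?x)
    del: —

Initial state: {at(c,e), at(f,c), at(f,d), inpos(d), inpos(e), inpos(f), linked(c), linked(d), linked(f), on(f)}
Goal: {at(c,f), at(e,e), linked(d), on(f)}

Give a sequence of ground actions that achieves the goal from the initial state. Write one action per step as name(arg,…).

1. push(f,c)  →  {at(c,c), at(c,e), at(c,f), at(f,c), at(f,d), inpos(d), inpos(e), inpos(f), linked(c), linked(d), on(f)}
2. move(c,e)  →  {at(c,c), at(c,e), at(c,f), at(e,e), at(f,c), at(f,d), inpos(d), inpos(e), inpos(f), linked(c), linked(d), on(f)}

push(f,c); move(c,e)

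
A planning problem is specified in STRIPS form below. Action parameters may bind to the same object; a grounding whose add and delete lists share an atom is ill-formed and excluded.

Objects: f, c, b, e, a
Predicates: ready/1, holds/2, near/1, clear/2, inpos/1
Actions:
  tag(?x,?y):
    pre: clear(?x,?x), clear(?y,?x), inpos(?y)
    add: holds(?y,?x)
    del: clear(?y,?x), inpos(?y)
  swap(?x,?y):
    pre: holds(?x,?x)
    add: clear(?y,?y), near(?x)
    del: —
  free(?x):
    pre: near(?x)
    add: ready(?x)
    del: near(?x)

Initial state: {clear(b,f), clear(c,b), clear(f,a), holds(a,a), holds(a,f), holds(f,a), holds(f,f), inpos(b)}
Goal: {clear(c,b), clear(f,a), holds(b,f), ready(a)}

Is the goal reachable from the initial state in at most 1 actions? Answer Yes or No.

1. swap(a,f)  →  {clear(b,f), clear(c,b), clear(f,a), clear(f,f), holds(a,a), holds(a,f), holds(f,a), holds(f,f), inpos(b), near(a)}
2. tag(f,b)  →  {clear(c,b), clear(f,a), clear(f,f), holds(a,a), holds(a,f), holds(b,f), holds(f,a), holds(f,f), near(a)}
3. free(a)  →  {clear(c,b), clear(f,a), clear(f,f), holds(a,a), holds(a,f), holds(b,f), holds(f,a), holds(f,f), ready(a)}
optimal plan length = 3; 3 > 1

No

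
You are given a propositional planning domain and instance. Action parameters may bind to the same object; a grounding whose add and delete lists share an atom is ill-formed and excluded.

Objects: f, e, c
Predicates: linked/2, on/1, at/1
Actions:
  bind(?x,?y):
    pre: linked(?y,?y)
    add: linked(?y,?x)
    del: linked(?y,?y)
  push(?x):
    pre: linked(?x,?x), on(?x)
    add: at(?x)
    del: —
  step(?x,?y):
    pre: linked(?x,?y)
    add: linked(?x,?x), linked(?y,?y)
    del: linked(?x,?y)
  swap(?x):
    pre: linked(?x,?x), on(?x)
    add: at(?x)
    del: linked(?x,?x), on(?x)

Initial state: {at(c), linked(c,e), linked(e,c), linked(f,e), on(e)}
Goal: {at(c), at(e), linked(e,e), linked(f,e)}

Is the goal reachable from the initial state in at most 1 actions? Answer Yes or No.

1. step(e,c)  →  {at(c), linked(c,c), linked(c,e), linked(e,e), linked(f,e), on(e)}
2. push(e)  →  {at(c), at(e), linked(c,c), linked(c,e), linked(e,e), linked(f,e), on(e)}
optimal plan length = 2; 2 > 1

No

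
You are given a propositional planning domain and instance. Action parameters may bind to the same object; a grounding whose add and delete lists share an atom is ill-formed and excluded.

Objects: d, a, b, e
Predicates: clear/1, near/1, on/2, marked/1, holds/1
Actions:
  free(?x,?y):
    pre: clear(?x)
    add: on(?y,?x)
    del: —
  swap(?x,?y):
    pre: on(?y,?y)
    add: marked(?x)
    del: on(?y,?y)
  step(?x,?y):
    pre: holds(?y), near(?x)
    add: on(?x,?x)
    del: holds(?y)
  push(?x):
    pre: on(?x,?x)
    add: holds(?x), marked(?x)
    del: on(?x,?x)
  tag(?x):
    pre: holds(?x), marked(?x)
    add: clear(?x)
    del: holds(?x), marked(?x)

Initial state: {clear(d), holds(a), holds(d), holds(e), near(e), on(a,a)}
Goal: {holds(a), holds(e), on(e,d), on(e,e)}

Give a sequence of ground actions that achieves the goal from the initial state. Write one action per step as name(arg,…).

free(d,e); step(e,d)

1. free(d,e)  →  {clear(d), holds(a), holds(d), holds(e), near(e), on(a,a), on(e,d)}
2. step(e,d)  →  {clear(d), holds(a), holds(e), near(e), on(a,a), on(e,d), on(e,e)}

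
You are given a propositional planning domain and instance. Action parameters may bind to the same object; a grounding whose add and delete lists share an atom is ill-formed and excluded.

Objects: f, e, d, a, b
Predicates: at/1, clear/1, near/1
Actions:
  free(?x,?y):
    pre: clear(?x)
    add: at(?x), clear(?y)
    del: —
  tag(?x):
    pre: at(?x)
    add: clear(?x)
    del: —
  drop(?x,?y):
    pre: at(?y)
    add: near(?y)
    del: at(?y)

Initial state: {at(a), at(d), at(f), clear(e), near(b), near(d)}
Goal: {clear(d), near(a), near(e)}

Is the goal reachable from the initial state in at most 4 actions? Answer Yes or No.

Yes

1. free(e,d)  →  {at(a), at(d), at(e), at(f), clear(d), clear(e), near(b), near(d)}
2. drop(f,e)  →  {at(a), at(d), at(f), clear(d), clear(e), near(b), near(d), near(e)}
3. drop(f,a)  →  {at(d), at(f), clear(d), clear(e), near(a), near(b), near(d), near(e)}
optimal plan length = 3; 3 ≤ 4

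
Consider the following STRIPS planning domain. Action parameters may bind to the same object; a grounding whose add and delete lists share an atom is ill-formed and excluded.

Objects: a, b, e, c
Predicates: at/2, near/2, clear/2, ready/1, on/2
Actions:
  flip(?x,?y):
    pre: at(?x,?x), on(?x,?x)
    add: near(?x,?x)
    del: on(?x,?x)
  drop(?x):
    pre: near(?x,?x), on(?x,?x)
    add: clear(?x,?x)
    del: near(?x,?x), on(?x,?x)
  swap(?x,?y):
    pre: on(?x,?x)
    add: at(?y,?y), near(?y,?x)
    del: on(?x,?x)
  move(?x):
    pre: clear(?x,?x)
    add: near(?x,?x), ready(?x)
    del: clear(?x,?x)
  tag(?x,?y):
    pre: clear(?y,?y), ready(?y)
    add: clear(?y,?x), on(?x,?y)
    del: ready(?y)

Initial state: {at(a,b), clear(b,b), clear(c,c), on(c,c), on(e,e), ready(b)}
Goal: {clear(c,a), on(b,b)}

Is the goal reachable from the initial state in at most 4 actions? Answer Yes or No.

1. move(c)  →  {at(a,b), clear(b,b), near(c,c), on(c,c), on(e,e), ready(b), ready(c)}
2. drop(c)  →  {at(a,b), clear(b,b), clear(c,c), on(e,e), ready(b), ready(c)}
3. tag(a,c)  →  {at(a,b), clear(b,b), clear(c,a), clear(c,c), on(a,c), on(e,e), ready(b)}
4. tag(b,b)  →  {at(a,b), clear(b,b), clear(c,a), clear(c,c), on(a,c), on(b,b), on(e,e)}
optimal plan length = 4; 4 ≤ 4

Yes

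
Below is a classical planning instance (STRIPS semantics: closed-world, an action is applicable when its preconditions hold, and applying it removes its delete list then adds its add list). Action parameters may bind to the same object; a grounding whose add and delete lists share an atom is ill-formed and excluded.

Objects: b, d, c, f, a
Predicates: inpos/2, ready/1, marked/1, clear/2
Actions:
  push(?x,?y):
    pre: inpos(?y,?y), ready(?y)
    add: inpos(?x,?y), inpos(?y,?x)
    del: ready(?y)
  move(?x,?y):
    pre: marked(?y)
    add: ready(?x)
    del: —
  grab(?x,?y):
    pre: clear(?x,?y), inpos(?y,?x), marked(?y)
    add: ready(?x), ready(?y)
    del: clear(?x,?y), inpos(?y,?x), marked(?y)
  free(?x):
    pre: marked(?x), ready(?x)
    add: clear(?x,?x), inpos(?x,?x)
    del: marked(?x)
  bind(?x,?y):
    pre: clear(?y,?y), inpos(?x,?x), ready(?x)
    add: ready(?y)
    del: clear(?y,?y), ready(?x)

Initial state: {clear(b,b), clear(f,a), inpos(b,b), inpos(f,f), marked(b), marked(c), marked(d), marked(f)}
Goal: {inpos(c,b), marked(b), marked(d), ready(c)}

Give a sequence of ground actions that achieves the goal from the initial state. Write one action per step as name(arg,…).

1. move(b,b)  →  {clear(b,b), clear(f,a), inpos(b,b), inpos(f,f), marked(b), marked(c), marked(d), marked(f), ready(b)}
2. push(c,b)  →  {clear(b,b), clear(f,a), inpos(b,b), inpos(b,c), inpos(c,b), inpos(f,f), marked(b), marked(c), marked(d), marked(f)}
3. move(c,b)  →  {clear(b,b), clear(f,a), inpos(b,b), inpos(b,c), inpos(c,b), inpos(f,f), marked(b), marked(c), marked(d), marked(f), ready(c)}

move(b,b); push(c,b); move(c,b)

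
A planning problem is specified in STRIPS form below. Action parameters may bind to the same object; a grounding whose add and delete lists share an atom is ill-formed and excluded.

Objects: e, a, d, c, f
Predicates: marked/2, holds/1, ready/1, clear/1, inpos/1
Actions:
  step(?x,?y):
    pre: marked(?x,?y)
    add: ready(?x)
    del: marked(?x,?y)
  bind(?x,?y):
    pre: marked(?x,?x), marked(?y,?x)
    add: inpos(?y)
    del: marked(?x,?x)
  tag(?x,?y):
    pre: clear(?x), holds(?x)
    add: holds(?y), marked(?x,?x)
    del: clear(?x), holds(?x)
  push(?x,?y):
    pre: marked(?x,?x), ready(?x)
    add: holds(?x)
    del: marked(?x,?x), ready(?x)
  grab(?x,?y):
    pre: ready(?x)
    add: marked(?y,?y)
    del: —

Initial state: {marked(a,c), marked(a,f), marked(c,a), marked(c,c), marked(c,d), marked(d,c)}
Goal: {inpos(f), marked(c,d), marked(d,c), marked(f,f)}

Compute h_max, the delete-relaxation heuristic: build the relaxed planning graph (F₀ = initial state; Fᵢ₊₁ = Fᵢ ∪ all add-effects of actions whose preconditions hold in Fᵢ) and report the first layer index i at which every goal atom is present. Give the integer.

F0 = init (6 atoms)
F1 = F0 ∪ {inpos(a), inpos(c), inpos(d), ready(a), ready(c), ready(d)}  (12 atoms)
F2 = F1 ∪ {holds(c), marked(a,a), marked(d,d), marked(e,e), marked(f,f)}  (17 atoms)
F3 = F2 ∪ {holds(a), holds(d), inpos(e), inpos(f), ready(e), ready(f)}  (23 atoms)
goal ⊆ F3  ⇒  h_max = 3

3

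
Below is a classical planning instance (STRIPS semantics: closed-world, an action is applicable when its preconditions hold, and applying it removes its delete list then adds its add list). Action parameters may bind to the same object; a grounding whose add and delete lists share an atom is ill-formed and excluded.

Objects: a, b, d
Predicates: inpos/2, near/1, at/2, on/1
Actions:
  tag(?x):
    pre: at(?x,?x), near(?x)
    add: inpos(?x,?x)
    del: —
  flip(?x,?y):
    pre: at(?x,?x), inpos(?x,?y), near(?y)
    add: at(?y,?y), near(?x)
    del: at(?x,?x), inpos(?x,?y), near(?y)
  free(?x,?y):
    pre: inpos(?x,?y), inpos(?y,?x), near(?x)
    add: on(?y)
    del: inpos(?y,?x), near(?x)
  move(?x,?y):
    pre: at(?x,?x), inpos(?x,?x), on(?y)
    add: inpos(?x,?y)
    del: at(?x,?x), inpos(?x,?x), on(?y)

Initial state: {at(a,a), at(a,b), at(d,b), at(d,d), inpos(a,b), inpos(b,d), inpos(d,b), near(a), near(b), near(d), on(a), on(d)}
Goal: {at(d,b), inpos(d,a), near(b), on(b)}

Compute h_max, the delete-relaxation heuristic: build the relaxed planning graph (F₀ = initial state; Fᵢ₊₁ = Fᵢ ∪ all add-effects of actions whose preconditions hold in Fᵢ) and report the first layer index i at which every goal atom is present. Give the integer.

2

F0 = init (12 atoms)
F1 = F0 ∪ {at(b,b), inpos(a,a), inpos(d,d), on(b)}  (16 atoms)
F2 = F1 ∪ {inpos(a,d), inpos(b,b), inpos(d,a)}  (19 atoms)
goal ⊆ F2  ⇒  h_max = 2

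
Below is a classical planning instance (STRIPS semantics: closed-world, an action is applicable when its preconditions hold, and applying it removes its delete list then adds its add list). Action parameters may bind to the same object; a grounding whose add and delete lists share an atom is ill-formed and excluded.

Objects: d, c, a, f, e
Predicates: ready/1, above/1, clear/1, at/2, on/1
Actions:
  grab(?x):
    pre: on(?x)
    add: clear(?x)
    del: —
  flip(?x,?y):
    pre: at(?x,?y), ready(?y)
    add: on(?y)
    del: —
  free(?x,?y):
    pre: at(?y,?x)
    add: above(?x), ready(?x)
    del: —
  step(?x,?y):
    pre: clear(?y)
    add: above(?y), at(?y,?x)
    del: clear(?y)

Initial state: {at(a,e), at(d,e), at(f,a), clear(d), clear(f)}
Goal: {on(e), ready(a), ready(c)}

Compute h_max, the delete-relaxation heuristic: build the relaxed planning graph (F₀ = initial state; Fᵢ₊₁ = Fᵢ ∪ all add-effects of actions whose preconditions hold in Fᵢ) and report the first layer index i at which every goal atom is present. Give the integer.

F0 = init (5 atoms)
F1 = F0 ∪ {above(a), above(d), above(e), above(f), at(d,a), at(d,c), at(d,d), at(d,f), at(f,c), at(f,d), at(f,e), at(f,f), ready(a), ready(e)}  (19 atoms)
F2 = F1 ∪ {above(c), on(a), on(e), ready(c), ready(d), ready(f)}  (25 atoms)
goal ⊆ F2  ⇒  h_max = 2

2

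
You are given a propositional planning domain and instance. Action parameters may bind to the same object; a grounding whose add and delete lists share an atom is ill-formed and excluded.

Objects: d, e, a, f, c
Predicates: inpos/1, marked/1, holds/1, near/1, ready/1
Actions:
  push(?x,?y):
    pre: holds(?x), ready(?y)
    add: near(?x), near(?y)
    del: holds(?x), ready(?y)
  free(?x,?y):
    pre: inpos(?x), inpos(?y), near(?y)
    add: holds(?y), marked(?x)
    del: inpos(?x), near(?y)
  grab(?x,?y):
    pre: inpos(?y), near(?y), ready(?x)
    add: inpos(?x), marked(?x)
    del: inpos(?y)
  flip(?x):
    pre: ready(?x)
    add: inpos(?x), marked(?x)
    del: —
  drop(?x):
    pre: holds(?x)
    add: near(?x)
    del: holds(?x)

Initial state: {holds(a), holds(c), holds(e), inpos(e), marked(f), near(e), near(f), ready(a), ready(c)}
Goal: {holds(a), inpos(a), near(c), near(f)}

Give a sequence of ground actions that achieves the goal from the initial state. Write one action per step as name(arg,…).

1. push(e,c)  →  {holds(a), holds(c), inpos(e), marked(f), near(c), near(e), near(f), ready(a)}
2. grab(a,e)  →  {holds(a), holds(c), inpos(a), marked(a), marked(f), near(c), near(e), near(f), ready(a)}

push(e,c); grab(a,e)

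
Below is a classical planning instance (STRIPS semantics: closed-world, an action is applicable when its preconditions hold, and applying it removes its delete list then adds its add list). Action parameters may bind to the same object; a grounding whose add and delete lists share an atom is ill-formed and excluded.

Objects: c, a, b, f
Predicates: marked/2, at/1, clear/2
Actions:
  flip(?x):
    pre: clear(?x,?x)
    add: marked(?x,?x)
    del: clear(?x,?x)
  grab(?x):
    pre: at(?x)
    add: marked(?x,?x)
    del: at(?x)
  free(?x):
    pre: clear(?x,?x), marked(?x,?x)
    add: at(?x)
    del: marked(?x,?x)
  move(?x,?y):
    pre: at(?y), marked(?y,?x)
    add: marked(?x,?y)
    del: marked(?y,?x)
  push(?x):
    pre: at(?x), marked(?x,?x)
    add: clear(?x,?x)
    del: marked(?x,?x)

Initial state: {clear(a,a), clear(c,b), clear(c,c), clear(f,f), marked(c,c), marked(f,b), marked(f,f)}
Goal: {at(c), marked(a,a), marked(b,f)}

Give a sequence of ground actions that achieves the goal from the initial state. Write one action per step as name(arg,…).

1. flip(a)  →  {clear(c,b), clear(c,c), clear(f,f), marked(a,a), marked(c,c), marked(f,b), marked(f,f)}
2. free(c)  →  {at(c), clear(c,b), clear(c,c), clear(f,f), marked(a,a), marked(f,b), marked(f,f)}
3. free(f)  →  {at(c), at(f), clear(c,b), clear(c,c), clear(f,f), marked(a,a), marked(f,b)}
4. move(b,f)  →  {at(c), at(f), clear(c,b), clear(c,c), clear(f,f), marked(a,a), marked(b,f)}

flip(a); free(c); free(f); move(b,f)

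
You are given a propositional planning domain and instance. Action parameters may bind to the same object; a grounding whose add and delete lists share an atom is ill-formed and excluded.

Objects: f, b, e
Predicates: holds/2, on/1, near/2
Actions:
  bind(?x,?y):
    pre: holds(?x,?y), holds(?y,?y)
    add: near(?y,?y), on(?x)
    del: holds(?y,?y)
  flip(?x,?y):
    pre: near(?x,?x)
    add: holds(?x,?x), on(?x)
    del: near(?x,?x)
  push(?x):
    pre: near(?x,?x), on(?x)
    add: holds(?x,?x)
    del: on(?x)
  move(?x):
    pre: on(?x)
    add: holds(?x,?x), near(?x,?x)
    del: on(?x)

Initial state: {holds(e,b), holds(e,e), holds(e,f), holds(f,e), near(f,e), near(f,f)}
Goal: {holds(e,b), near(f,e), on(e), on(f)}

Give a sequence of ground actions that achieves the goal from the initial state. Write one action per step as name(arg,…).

1. bind(f,e)  →  {holds(e,b), holds(e,f), holds(f,e), near(e,e), near(f,e), near(f,f), on(f)}
2. flip(e,f)  →  {holds(e,b), holds(e,e), holds(e,f), holds(f,e), near(f,e), near(f,f), on(e), on(f)}

bind(f,e); flip(e,f)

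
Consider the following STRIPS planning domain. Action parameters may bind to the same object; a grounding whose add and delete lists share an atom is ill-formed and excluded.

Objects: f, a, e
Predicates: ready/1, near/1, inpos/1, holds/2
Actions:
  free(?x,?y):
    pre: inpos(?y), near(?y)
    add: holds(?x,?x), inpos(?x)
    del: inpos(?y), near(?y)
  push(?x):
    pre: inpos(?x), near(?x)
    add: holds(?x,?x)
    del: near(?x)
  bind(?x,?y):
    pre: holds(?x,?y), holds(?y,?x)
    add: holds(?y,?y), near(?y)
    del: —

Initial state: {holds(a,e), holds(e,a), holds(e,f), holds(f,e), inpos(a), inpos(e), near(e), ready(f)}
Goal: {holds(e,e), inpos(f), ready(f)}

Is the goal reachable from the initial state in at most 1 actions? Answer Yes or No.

1. free(f,e)  →  {holds(a,e), holds(e,a), holds(e,f), holds(f,e), holds(f,f), inpos(a), inpos(f), ready(f)}
2. bind(f,e)  →  {holds(a,e), holds(e,a), holds(e,e), holds(e,f), holds(f,e), holds(f,f), inpos(a), inpos(f), near(e), ready(f)}
optimal plan length = 2; 2 > 1

No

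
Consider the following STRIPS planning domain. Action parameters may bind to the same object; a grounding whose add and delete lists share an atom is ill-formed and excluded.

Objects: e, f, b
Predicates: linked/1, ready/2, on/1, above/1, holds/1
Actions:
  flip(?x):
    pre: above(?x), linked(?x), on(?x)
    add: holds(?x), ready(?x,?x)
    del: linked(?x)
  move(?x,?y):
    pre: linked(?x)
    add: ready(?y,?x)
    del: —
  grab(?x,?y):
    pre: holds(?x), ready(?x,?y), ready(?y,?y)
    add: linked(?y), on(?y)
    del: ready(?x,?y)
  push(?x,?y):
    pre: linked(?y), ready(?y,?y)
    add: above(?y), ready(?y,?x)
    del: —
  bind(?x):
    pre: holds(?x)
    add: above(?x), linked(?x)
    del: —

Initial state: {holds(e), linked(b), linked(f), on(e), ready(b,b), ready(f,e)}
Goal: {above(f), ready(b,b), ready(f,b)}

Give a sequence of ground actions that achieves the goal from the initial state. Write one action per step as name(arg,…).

move(f,f); push(b,f)

1. move(f,f)  →  {holds(e), linked(b), linked(f), on(e), ready(b,b), ready(f,e), ready(f,f)}
2. push(b,f)  →  {above(f), holds(e), linked(b), linked(f), on(e), ready(b,b), ready(f,b), ready(f,e), ready(f,f)}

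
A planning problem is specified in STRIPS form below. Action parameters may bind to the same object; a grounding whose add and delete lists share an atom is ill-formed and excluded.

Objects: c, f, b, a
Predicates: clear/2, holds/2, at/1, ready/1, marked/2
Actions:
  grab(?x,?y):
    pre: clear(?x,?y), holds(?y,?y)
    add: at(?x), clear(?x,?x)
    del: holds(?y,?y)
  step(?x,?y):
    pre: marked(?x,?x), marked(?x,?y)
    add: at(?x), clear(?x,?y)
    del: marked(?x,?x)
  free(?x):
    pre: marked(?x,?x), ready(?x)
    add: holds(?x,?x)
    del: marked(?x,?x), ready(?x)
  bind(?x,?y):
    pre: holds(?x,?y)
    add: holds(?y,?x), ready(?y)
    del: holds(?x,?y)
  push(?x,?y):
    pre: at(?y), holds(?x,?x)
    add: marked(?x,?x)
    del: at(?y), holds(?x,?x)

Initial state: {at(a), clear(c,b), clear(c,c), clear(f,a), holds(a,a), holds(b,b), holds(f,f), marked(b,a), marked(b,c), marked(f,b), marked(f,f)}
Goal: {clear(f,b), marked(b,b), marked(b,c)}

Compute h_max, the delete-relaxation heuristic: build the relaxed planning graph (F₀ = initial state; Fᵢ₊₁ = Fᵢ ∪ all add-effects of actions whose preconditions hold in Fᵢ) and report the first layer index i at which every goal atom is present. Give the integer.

F0 = init (11 atoms)
F1 = F0 ∪ {at(c), at(f), clear(f,b), clear(f,f), marked(a,a), marked(b,b)}  (17 atoms)
goal ⊆ F1  ⇒  h_max = 1

1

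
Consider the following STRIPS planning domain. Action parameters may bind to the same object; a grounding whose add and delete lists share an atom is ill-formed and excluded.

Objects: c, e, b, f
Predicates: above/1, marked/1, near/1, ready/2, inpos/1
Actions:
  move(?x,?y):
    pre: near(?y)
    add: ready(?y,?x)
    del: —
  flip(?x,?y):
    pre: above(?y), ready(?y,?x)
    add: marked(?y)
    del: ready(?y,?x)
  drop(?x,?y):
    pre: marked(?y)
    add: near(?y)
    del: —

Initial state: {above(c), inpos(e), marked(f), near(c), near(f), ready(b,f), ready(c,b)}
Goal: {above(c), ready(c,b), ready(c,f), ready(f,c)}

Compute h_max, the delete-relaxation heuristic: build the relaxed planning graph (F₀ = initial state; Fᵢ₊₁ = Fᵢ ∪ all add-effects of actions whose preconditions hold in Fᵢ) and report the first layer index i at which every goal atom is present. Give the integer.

1

F0 = init (7 atoms)
F1 = F0 ∪ {marked(c), ready(c,c), ready(c,e), ready(c,f), ready(f,b), ready(f,c), ready(f,e), ready(f,f)}  (15 atoms)
goal ⊆ F1  ⇒  h_max = 1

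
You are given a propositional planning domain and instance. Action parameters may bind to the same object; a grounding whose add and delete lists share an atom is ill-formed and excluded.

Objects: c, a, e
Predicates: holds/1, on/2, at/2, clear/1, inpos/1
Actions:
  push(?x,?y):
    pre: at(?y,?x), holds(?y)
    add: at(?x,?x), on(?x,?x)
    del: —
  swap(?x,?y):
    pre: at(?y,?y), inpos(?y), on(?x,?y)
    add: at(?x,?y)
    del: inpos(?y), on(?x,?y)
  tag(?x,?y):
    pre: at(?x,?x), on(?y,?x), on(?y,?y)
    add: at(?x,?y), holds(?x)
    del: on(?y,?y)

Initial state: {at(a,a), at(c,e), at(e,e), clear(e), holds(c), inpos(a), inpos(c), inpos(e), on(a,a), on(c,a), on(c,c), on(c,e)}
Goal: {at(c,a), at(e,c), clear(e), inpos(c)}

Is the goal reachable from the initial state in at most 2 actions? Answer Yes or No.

Yes

1. swap(c,a)  →  {at(a,a), at(c,a), at(c,e), at(e,e), clear(e), holds(c), inpos(c), inpos(e), on(a,a), on(c,c), on(c,e)}
2. tag(e,c)  →  {at(a,a), at(c,a), at(c,e), at(e,c), at(e,e), clear(e), holds(c), holds(e), inpos(c), inpos(e), on(a,a), on(c,e)}
optimal plan length = 2; 2 ≤ 2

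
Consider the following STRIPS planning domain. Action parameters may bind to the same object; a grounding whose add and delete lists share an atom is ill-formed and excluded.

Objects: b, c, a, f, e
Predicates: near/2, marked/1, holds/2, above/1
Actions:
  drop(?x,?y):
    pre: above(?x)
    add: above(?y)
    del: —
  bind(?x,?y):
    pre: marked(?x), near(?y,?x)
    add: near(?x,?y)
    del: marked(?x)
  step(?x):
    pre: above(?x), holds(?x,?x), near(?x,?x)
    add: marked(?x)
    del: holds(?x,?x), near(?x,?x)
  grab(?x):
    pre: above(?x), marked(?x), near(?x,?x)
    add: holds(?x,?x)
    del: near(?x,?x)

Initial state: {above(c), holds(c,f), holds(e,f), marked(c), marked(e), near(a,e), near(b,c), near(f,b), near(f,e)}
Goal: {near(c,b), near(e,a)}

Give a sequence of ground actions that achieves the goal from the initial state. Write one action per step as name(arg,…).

1. bind(c,b)  →  {above(c), holds(c,f), holds(e,f), marked(e), near(a,e), near(b,c), near(c,b), near(f,b), near(f,e)}
2. bind(e,a)  →  {above(c), holds(c,f), holds(e,f), near(a,e), near(b,c), near(c,b), near(e,a), near(f,b), near(f,e)}

bind(c,b); bind(e,a)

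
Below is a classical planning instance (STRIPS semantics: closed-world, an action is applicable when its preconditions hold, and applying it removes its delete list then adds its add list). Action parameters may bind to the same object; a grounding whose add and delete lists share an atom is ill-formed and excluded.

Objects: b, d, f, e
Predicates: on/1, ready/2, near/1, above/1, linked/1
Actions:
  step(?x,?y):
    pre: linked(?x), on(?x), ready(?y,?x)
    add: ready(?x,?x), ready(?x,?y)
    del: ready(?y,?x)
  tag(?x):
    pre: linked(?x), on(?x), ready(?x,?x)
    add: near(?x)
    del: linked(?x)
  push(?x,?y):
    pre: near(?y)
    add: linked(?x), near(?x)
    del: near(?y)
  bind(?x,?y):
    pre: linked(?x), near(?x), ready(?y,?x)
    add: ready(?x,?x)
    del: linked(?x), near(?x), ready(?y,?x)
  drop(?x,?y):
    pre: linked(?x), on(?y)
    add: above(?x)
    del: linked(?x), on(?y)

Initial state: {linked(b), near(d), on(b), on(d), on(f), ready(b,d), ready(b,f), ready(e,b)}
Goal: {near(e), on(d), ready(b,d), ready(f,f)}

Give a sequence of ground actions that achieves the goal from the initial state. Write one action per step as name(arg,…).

1. push(f,d)  →  {linked(b), linked(f), near(f), on(b), on(d), on(f), ready(b,d), ready(b,f), ready(e,b)}
2. step(f,b)  →  {linked(b), linked(f), near(f), on(b), on(d), on(f), ready(b,d), ready(e,b), ready(f,b), ready(f,f)}
3. push(e,f)  →  {linked(b), linked(e), linked(f), near(e), on(b), on(d), on(f), ready(b,d), ready(e,b), ready(f,b), ready(f,f)}

push(f,d); step(f,b); push(e,f)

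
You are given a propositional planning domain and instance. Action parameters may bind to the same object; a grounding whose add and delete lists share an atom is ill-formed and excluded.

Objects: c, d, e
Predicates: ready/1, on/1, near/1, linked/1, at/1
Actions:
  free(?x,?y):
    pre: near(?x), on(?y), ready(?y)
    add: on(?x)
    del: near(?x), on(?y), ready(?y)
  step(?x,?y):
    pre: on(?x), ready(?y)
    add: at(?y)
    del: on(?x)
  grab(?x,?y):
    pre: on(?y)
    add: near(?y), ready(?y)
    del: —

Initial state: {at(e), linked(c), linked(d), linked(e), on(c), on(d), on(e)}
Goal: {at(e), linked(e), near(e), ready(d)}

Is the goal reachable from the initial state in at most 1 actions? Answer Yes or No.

No

1. grab(c,d)  →  {at(e), linked(c), linked(d), linked(e), near(d), on(c), on(d), on(e), ready(d)}
2. grab(c,e)  →  {at(e), linked(c), linked(d), linked(e), near(d), near(e), on(c), on(d), on(e), ready(d), ready(e)}
optimal plan length = 2; 2 > 1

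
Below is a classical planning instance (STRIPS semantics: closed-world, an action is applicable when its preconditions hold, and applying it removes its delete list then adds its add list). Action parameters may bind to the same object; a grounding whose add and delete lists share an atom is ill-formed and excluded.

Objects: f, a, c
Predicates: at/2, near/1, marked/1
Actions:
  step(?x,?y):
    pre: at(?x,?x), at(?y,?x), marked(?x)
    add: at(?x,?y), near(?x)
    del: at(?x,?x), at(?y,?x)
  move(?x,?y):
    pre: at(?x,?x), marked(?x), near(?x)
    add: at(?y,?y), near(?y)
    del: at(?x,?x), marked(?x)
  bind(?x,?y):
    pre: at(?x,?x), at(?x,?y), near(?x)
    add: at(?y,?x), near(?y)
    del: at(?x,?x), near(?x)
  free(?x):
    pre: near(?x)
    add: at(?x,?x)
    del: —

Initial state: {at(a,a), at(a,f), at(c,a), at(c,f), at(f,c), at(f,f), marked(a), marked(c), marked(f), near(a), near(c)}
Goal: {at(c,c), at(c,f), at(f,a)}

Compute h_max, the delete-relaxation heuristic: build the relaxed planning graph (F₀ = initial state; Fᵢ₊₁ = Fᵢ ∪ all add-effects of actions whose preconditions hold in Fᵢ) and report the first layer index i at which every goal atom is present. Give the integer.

F0 = init (11 atoms)
F1 = F0 ∪ {at(a,c), at(c,c), at(f,a), near(f)}  (15 atoms)
goal ⊆ F1  ⇒  h_max = 1

1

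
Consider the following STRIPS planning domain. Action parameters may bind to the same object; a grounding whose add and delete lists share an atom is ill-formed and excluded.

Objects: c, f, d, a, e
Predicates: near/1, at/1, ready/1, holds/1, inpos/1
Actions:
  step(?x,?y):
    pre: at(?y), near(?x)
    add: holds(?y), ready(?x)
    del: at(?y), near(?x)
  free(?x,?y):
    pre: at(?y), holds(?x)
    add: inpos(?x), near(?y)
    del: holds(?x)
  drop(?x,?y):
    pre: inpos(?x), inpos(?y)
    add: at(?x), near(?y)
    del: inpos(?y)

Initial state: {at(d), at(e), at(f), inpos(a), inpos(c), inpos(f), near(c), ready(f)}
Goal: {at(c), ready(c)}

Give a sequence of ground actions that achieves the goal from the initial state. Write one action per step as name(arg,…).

step(c,f); drop(c,c)

1. step(c,f)  →  {at(d), at(e), holds(f), inpos(a), inpos(c), inpos(f), ready(c), ready(f)}
2. drop(c,c)  →  {at(c), at(d), at(e), holds(f), inpos(a), inpos(f), near(c), ready(c), ready(f)}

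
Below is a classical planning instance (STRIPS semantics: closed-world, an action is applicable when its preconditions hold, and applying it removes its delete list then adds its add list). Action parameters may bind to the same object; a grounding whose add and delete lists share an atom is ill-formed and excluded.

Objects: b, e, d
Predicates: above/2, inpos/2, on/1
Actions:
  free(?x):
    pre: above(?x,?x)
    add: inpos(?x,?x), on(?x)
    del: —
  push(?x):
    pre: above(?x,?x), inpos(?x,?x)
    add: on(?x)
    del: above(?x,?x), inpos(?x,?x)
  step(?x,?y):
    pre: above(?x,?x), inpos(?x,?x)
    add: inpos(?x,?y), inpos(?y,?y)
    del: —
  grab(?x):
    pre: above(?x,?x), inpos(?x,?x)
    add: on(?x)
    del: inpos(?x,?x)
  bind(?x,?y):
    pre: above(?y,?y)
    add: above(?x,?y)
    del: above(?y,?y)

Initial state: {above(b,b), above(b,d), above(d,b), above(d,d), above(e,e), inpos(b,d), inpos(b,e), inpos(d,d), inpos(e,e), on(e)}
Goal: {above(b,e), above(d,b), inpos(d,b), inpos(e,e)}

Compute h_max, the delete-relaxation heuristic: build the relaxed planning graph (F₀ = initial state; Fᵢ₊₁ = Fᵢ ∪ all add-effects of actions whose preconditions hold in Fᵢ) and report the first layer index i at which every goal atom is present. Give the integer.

1

F0 = init (10 atoms)
F1 = F0 ∪ {above(b,e), above(d,e), above(e,b), above(e,d), inpos(b,b), inpos(d,b), inpos(d,e), inpos(e,b), inpos(e,d), on(b), on(d)}  (21 atoms)
goal ⊆ F1  ⇒  h_max = 1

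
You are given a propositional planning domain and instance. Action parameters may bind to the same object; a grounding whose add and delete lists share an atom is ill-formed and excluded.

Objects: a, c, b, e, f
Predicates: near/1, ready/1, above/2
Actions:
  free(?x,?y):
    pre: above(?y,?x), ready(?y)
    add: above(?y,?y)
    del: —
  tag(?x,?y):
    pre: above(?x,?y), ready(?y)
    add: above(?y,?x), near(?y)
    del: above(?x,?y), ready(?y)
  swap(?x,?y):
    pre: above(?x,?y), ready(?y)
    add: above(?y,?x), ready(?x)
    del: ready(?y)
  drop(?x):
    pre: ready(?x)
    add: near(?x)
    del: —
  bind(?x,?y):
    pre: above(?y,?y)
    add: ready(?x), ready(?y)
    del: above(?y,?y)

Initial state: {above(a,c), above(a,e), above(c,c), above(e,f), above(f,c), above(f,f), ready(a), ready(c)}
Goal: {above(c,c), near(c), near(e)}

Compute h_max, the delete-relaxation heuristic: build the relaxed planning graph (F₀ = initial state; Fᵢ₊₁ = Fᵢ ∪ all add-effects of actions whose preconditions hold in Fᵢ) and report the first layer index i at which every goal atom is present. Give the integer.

2

F0 = init (8 atoms)
F1 = F0 ∪ {above(a,a), above(c,a), above(c,f), near(a), near(c), ready(b), ready(e), ready(f)}  (16 atoms)
F2 = F1 ∪ {above(e,a), above(e,e), above(f,e), near(b), near(e), near(f)}  (22 atoms)
goal ⊆ F2  ⇒  h_max = 2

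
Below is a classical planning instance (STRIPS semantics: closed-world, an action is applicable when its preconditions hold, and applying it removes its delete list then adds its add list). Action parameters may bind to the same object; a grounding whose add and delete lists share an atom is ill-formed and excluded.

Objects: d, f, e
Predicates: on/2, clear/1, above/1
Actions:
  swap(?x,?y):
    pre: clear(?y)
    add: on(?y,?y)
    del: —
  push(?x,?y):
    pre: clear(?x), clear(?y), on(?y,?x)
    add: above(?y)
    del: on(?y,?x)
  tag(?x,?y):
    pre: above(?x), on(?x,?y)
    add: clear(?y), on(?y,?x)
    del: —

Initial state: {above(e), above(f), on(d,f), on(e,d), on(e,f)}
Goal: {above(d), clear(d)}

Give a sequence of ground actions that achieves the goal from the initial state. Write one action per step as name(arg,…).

1. tag(e,d)  →  {above(e), above(f), clear(d), on(d,e), on(d,f), on(e,d), on(e,f)}
2. swap(d,d)  →  {above(e), above(f), clear(d), on(d,d), on(d,e), on(d,f), on(e,d), on(e,f)}
3. push(d,d)  →  {above(d), above(e), above(f), clear(d), on(d,e), on(d,f), on(e,d), on(e,f)}

tag(e,d); swap(d,d); push(d,d)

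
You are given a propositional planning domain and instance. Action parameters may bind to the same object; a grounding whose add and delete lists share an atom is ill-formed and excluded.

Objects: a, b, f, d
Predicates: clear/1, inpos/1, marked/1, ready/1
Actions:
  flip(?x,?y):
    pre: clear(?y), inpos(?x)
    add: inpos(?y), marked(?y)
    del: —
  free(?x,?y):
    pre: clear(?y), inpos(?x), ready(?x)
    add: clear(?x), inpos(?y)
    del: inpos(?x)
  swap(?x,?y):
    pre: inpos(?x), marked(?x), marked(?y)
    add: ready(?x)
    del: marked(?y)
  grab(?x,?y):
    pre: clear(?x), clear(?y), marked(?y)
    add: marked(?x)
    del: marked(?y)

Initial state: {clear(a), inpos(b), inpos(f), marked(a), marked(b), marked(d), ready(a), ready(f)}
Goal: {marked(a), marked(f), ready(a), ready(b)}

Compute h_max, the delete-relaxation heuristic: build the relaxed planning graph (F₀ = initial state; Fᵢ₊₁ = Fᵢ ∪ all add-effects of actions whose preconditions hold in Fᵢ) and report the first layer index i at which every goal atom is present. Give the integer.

2

F0 = init (8 atoms)
F1 = F0 ∪ {clear(f), inpos(a), ready(b)}  (11 atoms)
F2 = F1 ∪ {clear(b), marked(f)}  (13 atoms)
goal ⊆ F2  ⇒  h_max = 2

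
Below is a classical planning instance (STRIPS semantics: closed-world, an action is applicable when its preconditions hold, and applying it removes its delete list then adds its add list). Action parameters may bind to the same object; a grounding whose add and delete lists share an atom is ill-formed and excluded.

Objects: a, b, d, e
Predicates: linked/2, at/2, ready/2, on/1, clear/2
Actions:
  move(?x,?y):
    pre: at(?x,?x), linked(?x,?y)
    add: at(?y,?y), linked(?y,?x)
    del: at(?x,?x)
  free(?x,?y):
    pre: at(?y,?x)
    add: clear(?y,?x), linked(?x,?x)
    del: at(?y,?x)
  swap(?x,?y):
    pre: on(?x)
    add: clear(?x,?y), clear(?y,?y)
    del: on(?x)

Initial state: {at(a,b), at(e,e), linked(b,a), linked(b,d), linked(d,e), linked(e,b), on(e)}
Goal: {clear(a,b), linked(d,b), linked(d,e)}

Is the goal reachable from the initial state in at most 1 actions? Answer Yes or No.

1. move(e,b)  →  {at(a,b), at(b,b), linked(b,a), linked(b,d), linked(b,e), linked(d,e), linked(e,b), on(e)}
2. move(b,d)  →  {at(a,b), at(d,d), linked(b,a), linked(b,d), linked(b,e), linked(d,b), linked(d,e), linked(e,b), on(e)}
3. free(b,a)  →  {at(d,d), clear(a,b), linked(b,a), linked(b,b), linked(b,d), linked(b,e), linked(d,b), linked(d,e), linked(e,b), on(e)}
optimal plan length = 3; 3 > 1

No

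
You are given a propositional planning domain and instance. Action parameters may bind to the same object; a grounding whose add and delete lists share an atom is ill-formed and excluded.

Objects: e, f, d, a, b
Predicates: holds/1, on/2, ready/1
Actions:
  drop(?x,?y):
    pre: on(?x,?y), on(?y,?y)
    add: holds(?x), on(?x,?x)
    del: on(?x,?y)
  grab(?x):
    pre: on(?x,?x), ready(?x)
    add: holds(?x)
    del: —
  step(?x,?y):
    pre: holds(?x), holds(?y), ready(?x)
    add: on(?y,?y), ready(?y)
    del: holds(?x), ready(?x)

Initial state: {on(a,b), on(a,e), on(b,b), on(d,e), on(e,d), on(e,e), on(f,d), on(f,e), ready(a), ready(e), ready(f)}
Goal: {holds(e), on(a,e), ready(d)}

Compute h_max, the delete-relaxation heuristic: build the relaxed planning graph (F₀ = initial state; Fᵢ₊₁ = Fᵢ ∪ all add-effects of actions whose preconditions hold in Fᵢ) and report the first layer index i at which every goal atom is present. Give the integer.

2

F0 = init (11 atoms)
F1 = F0 ∪ {holds(a), holds(d), holds(e), holds(f), on(a,a), on(d,d), on(f,f)}  (18 atoms)
F2 = F1 ∪ {ready(d)}  (19 atoms)
goal ⊆ F2  ⇒  h_max = 2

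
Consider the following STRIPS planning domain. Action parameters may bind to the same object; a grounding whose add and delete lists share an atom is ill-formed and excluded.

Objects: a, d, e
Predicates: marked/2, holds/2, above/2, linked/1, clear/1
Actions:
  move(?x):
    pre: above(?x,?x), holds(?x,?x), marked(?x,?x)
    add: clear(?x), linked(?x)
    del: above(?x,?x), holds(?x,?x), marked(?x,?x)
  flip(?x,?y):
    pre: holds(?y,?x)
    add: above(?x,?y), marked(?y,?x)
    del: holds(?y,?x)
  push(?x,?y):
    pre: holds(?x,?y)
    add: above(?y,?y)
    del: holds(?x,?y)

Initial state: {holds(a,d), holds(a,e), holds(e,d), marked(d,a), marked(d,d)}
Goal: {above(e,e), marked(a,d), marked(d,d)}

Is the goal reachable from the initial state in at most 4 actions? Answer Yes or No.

1. flip(d,a)  →  {above(d,a), holds(a,e), holds(e,d), marked(a,d), marked(d,a), marked(d,d)}
2. push(a,e)  →  {above(d,a), above(e,e), holds(e,d), marked(a,d), marked(d,a), marked(d,d)}
optimal plan length = 2; 2 ≤ 4

Yes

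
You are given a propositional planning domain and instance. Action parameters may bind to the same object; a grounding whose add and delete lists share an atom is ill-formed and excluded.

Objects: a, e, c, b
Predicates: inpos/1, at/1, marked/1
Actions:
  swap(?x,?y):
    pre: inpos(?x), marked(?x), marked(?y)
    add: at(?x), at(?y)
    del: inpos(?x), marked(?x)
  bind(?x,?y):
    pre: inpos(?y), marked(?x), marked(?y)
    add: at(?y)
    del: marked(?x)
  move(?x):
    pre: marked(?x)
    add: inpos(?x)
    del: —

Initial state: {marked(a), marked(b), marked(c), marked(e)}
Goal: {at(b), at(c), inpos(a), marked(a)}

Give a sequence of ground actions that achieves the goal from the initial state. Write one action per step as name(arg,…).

move(a); move(c); swap(c,b)

1. move(a)  →  {inpos(a), marked(a), marked(b), marked(c), marked(e)}
2. move(c)  →  {inpos(a), inpos(c), marked(a), marked(b), marked(c), marked(e)}
3. swap(c,b)  →  {at(b), at(c), inpos(a), marked(a), marked(b), marked(e)}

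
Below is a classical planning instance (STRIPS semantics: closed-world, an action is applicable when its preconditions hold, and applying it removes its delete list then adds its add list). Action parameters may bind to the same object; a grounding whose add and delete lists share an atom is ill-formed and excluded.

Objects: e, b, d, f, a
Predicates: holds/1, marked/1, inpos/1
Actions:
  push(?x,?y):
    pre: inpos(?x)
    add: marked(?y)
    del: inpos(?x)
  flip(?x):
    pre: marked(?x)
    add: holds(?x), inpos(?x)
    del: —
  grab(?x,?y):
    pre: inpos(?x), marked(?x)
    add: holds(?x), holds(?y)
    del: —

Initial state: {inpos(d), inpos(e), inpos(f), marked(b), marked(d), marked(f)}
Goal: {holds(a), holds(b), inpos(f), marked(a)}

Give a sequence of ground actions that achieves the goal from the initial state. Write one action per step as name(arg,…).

push(e,a); flip(b); flip(a)

1. push(e,a)  →  {inpos(d), inpos(f), marked(a), marked(b), marked(d), marked(f)}
2. flip(b)  →  {holds(b), inpos(b), inpos(d), inpos(f), marked(a), marked(b), marked(d), marked(f)}
3. flip(a)  →  {holds(a), holds(b), inpos(a), inpos(b), inpos(d), inpos(f), marked(a), marked(b), marked(d), marked(f)}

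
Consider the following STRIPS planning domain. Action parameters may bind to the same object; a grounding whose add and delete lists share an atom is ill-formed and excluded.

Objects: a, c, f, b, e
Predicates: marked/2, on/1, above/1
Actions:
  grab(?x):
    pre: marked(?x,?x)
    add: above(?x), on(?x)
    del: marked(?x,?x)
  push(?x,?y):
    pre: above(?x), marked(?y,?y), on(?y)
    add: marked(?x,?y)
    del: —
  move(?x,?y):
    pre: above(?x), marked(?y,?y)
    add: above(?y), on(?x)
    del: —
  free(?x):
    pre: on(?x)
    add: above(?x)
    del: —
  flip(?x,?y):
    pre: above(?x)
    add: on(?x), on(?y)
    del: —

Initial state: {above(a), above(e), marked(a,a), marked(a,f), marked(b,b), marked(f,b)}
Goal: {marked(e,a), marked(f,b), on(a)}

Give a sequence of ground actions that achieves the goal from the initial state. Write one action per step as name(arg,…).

move(a,a); push(e,a)

1. move(a,a)  →  {above(a), above(e), marked(a,a), marked(a,f), marked(b,b), marked(f,b), on(a)}
2. push(e,a)  →  {above(a), above(e), marked(a,a), marked(a,f), marked(b,b), marked(e,a), marked(f,b), on(a)}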